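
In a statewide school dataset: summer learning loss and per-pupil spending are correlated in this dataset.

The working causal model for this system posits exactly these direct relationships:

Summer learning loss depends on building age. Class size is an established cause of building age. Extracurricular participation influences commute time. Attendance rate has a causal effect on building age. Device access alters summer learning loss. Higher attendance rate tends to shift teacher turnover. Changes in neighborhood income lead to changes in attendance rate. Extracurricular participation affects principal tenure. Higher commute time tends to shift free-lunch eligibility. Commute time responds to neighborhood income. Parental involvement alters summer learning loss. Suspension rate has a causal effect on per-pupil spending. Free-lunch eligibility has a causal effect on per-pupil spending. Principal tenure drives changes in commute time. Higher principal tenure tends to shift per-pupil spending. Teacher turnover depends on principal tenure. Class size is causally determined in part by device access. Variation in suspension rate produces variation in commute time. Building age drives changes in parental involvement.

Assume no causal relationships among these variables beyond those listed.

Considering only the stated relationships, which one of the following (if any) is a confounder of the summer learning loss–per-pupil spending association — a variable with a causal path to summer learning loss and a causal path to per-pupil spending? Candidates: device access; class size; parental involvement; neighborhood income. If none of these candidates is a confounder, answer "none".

Neighborhood income causes summer learning loss (neighborhood income → attendance rate → building age → summer learning loss) and also causes per-pupil spending (neighborhood income → commute time → free-lunch eligibility → per-pupil spending); it is a common cause of both.
Each of the other candidates lacks a causal path to at least one of summer learning loss and per-pupil spending, so they do not confound the relationship.

neighborhood income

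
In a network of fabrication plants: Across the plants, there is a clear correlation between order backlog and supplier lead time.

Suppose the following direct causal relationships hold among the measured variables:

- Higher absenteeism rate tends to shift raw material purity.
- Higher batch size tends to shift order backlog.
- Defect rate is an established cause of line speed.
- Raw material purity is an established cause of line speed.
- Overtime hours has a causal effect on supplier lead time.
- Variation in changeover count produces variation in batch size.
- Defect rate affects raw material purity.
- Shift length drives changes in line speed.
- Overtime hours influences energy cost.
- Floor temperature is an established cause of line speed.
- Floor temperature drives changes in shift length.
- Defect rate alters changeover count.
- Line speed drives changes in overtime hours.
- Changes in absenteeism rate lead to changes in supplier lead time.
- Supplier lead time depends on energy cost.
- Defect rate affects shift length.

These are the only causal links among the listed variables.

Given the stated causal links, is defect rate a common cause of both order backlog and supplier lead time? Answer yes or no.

yes

Defect rate has a causal path to order backlog (defect rate → changeover count → batch size → order backlog) and to supplier lead time (defect rate → line speed → overtime hours → supplier lead time), so it is a common cause of both — a confounder.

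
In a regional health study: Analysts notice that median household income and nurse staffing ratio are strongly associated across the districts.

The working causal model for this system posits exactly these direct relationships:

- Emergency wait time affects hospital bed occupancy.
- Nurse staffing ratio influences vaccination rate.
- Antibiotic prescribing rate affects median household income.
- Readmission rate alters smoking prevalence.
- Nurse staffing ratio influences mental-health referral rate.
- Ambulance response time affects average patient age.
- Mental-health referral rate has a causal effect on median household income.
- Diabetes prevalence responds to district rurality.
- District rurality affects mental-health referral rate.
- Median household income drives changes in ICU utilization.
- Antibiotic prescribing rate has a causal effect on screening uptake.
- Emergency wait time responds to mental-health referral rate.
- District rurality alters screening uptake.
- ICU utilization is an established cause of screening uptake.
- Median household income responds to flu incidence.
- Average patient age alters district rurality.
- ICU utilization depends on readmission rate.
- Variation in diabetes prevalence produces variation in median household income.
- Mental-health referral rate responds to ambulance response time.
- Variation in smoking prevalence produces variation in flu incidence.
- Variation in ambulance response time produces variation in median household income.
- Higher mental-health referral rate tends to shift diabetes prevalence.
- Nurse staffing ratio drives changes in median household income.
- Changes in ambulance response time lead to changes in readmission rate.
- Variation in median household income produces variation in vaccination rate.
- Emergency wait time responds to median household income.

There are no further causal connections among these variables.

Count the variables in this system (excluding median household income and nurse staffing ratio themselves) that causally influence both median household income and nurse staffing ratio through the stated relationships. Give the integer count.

0

No listed variable has a causal path to both median household income and nurse staffing ratio, so there are no common causes.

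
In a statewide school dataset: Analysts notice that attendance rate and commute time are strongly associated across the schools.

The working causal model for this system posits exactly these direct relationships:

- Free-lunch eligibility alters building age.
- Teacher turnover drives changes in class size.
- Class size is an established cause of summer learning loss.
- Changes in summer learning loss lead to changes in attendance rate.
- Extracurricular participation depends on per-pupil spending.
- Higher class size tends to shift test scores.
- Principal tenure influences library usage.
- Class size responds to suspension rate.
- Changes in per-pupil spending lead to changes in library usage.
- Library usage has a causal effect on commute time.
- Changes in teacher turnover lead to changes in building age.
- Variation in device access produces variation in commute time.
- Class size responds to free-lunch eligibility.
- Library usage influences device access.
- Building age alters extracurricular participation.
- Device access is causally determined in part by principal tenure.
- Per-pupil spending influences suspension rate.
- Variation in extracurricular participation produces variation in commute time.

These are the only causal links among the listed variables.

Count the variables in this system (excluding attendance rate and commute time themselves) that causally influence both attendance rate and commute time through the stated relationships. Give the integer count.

The common causes are: free-lunch eligibility (to attendance rate via free-lunch eligibility → class size → summer learning loss → attendance rate; to commute time via free-lunch eligibility → building age → extracurricular participation → commute time); per-pupil spending (to attendance rate via per-pupil spending → suspension rate → class size → summer learning loss → attendance rate; to commute time via per-pupil spending → extracurricular participation → commute time); teacher turnover (to attendance rate via teacher turnover → class size → summer learning loss → attendance rate; to commute time via teacher turnover → building age → extracurricular participation → commute time).
Every other variable lacks a causal path to at least one of attendance rate and commute time.

3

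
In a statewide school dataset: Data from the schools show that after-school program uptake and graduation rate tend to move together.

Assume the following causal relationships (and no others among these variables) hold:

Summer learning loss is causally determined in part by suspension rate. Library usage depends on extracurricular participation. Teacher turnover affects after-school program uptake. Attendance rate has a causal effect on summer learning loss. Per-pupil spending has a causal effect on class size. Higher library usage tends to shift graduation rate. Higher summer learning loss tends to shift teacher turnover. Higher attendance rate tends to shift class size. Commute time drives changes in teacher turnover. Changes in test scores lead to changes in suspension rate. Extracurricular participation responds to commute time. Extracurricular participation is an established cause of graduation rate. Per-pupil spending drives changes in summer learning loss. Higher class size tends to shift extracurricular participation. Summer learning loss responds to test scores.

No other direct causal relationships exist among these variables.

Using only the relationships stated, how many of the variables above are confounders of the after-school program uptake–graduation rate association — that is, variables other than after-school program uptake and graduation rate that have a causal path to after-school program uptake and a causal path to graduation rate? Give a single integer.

The common causes are: attendance rate (to after-school program uptake via attendance rate → summer learning loss → teacher turnover → after-school program uptake; to graduation rate via attendance rate → class size → extracurricular participation → graduation rate); commute time (to after-school program uptake via commute time → teacher turnover → after-school program uptake; to graduation rate via commute time → extracurricular participation → graduation rate); per-pupil spending (to after-school program uptake via per-pupil spending → summer learning loss → teacher turnover → after-school program uptake; to graduation rate via per-pupil spending → class size → extracurricular participation → graduation rate).
Every other variable lacks a causal path to at least one of after-school program uptake and graduation rate.

3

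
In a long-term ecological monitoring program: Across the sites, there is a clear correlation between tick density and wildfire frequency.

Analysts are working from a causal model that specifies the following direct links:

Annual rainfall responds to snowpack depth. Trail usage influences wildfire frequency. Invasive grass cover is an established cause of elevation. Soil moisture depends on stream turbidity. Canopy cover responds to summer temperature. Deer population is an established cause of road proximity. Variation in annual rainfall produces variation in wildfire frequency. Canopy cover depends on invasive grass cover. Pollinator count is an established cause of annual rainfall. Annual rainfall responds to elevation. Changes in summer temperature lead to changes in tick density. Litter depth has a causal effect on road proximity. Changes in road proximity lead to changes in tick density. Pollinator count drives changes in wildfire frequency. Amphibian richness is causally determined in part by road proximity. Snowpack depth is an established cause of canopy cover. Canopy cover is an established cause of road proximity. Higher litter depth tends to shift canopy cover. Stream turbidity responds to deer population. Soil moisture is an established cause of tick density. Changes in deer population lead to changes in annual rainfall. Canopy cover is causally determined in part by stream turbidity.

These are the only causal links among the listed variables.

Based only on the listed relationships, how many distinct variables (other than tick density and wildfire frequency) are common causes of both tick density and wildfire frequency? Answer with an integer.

3

The common causes are: deer population (to tick density via deer population → road proximity → tick density; to wildfire frequency via deer population → annual rainfall → wildfire frequency); invasive grass cover (to tick density via invasive grass cover → canopy cover → road proximity → tick density; to wildfire frequency via invasive grass cover → elevation → annual rainfall → wildfire frequency); snowpack depth (to tick density via snowpack depth → canopy cover → road proximity → tick density; to wildfire frequency via snowpack depth → annual rainfall → wildfire frequency).
Every other variable lacks a causal path to at least one of tick density and wildfire frequency.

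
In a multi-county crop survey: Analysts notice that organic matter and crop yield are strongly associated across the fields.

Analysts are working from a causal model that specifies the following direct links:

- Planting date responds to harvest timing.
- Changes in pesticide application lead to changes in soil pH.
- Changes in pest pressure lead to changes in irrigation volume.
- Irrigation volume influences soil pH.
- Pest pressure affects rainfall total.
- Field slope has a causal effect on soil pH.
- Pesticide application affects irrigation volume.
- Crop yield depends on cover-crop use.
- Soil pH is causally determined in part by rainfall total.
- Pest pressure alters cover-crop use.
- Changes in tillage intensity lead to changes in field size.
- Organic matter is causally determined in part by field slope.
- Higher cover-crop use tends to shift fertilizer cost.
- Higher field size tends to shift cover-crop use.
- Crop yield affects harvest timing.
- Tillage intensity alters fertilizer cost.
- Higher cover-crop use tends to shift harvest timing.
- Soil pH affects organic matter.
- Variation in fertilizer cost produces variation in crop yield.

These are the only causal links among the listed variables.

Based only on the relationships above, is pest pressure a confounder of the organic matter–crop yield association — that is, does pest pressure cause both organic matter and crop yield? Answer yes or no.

Pest pressure has a causal path to organic matter (pest pressure → irrigation volume → soil pH → organic matter) and to crop yield (pest pressure → cover-crop use → crop yield), so it is a common cause of both — a confounder.

yes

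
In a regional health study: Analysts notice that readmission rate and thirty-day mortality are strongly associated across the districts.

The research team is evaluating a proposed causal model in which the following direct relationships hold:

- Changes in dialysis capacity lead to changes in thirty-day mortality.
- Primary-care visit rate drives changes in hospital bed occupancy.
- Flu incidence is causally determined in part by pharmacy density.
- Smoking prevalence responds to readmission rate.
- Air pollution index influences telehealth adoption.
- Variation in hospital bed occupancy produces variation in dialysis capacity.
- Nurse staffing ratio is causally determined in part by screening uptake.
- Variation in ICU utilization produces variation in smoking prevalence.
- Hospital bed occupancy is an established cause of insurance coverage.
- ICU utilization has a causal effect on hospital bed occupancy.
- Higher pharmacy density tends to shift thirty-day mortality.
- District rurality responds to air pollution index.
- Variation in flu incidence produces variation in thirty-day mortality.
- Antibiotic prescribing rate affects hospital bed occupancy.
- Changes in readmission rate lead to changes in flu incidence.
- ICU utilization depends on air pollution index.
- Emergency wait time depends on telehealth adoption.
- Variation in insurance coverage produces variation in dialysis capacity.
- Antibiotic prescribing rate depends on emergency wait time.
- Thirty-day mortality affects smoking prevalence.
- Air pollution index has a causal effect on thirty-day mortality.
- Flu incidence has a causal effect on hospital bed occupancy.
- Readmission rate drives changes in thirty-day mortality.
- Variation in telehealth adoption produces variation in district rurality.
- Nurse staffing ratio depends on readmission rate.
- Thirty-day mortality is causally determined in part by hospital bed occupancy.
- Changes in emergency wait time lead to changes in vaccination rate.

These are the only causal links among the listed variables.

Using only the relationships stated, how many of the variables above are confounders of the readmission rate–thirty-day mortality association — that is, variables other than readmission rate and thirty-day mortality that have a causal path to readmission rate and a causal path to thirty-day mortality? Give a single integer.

0

No listed variable has a causal path to both readmission rate and thirty-day mortality, so there are no common causes.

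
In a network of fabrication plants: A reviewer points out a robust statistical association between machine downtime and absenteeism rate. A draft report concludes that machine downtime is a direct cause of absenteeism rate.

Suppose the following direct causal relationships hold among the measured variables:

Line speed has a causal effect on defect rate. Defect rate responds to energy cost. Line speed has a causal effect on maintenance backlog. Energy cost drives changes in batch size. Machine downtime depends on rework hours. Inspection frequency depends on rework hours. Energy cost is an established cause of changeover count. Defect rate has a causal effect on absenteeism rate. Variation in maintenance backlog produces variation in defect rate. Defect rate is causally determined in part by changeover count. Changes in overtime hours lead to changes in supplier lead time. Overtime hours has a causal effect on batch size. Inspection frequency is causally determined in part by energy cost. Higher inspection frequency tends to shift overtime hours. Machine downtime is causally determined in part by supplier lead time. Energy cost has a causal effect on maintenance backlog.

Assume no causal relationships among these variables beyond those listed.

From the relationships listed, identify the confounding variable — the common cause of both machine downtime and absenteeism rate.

energy cost

Energy cost has a causal path to machine downtime (energy cost → inspection frequency → overtime hours → supplier lead time → machine downtime) and a separate causal path to absenteeism rate (energy cost → defect rate → absenteeism rate), so it is a common cause of both.
No stated relationship gives machine downtime a causal route to absenteeism rate, so the correlation is explained by the shared upstream cause rather than a direct effect.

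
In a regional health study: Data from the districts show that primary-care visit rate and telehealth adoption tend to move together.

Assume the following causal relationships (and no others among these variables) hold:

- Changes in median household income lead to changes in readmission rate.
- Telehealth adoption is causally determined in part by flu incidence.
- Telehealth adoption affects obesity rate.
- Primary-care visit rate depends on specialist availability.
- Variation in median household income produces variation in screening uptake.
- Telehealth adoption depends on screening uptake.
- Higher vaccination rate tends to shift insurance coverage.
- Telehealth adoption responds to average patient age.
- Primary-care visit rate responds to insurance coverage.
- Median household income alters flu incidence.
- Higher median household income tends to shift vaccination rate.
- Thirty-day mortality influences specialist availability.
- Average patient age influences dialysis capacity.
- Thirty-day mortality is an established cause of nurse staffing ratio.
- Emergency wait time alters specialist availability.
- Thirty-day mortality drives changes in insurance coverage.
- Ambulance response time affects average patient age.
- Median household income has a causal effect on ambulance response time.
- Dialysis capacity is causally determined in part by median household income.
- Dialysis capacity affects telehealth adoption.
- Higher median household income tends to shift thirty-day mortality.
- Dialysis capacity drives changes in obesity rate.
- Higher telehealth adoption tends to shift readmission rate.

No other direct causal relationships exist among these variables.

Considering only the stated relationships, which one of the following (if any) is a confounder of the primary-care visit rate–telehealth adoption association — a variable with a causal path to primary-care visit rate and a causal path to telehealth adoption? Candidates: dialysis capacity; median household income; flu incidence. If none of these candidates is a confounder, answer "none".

Median household income causes primary-care visit rate (median household income → thirty-day mortality → insurance coverage → primary-care visit rate) and also causes telehealth adoption (median household income → dialysis capacity → telehealth adoption); it is a common cause of both.
Each of the other candidates lacks a causal path to at least one of primary-care visit rate and telehealth adoption, so they do not confound the relationship.

median household income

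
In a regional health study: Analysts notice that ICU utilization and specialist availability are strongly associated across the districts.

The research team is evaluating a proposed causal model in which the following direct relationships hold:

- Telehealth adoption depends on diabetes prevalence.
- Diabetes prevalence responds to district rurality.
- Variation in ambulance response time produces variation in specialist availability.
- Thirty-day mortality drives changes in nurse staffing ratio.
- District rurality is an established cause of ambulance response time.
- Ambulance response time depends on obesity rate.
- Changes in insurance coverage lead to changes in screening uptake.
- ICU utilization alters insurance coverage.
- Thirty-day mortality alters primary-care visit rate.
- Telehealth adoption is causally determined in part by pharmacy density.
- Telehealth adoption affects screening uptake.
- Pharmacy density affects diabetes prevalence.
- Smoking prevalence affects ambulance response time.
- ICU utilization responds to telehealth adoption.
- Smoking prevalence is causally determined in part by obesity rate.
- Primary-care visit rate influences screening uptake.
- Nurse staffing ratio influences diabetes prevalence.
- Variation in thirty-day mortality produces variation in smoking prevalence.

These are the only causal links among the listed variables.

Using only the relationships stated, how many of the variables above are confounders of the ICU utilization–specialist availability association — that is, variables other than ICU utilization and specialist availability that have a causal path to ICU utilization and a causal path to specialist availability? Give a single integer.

The common causes are: district rurality (to ICU utilization via district rurality → diabetes prevalence → telehealth adoption → ICU utilization; to specialist availability via district rurality → ambulance response time → specialist availability); thirty-day mortality (to ICU utilization via thirty-day mortality → nurse staffing ratio → diabetes prevalence → telehealth adoption → ICU utilization; to specialist availability via thirty-day mortality → smoking prevalence → ambulance response time → specialist availability).
Every other variable lacks a causal path to at least one of ICU utilization and specialist availability.

2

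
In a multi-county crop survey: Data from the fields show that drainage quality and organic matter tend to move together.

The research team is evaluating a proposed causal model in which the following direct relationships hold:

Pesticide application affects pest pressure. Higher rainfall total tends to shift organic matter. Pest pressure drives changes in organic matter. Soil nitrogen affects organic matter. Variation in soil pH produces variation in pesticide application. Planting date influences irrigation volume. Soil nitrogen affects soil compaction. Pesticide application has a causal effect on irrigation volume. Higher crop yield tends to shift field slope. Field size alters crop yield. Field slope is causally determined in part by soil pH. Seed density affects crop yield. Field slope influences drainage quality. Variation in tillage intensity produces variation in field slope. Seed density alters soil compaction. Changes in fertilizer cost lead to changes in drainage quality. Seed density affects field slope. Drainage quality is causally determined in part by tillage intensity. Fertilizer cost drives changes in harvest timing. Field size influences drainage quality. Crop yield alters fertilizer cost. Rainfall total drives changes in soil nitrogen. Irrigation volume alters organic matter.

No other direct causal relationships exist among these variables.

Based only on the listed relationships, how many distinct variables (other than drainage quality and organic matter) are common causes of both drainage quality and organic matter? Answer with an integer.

The common causes are: soil pH (to drainage quality via soil pH → field slope → drainage quality; to organic matter via soil pH → pesticide application → pest pressure → organic matter).
Every other variable lacks a causal path to at least one of drainage quality and organic matter.

1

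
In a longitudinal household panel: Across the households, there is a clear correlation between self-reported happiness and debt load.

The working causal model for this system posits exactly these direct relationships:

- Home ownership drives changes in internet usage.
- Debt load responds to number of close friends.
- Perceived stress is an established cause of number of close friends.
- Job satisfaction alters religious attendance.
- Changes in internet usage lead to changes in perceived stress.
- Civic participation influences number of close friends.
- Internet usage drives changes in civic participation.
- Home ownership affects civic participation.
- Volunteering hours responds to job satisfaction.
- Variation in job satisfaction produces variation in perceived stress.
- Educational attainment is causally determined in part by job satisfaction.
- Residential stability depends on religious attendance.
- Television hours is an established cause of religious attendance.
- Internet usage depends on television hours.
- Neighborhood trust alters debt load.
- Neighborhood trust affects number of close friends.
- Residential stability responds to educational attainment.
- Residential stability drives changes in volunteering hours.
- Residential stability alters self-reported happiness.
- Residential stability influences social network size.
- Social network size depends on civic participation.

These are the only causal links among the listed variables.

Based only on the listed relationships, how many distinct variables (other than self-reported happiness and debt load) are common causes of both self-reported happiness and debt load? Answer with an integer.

2

The common causes are: job satisfaction (to self-reported happiness via job satisfaction → religious attendance → residential stability → self-reported happiness; to debt load via job satisfaction → perceived stress → number of close friends → debt load); television hours (to self-reported happiness via television hours → religious attendance → residential stability → self-reported happiness; to debt load via television hours → internet usage → civic participation → number of close friends → debt load).
Every other variable lacks a causal path to at least one of self-reported happiness and debt load.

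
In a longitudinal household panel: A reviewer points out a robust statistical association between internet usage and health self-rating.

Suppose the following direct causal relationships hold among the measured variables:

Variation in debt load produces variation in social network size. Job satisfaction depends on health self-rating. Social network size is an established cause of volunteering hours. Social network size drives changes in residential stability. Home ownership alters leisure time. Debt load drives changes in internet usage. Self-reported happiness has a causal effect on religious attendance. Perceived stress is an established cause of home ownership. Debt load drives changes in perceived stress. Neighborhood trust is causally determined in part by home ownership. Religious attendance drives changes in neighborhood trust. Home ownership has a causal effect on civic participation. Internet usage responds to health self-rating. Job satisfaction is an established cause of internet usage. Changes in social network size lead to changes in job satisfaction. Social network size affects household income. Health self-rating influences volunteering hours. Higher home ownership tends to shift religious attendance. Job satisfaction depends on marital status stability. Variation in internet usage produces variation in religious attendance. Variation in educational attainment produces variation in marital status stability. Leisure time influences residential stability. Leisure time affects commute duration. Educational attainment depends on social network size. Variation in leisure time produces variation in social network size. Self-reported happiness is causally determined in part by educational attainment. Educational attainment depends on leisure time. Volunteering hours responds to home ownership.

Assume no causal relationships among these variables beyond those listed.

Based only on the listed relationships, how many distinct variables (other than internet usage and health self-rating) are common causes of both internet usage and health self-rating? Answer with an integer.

No listed variable has a causal path to both internet usage and health self-rating, so there are no common causes.

0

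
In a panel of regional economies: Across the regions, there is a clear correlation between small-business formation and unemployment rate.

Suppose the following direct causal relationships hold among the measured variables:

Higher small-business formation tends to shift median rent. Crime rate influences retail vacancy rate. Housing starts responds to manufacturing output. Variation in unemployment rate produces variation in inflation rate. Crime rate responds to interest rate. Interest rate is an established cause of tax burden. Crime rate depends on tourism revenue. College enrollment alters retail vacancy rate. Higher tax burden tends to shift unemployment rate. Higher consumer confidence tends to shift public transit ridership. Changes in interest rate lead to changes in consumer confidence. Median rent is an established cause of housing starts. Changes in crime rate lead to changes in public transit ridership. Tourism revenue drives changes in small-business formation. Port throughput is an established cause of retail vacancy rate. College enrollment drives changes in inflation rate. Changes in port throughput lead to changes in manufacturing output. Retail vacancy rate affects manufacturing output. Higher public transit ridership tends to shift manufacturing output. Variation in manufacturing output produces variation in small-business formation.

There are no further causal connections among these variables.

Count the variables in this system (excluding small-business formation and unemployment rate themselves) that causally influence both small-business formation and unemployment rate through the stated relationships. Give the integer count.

1

The common causes are: interest rate (to small-business formation via interest rate → consumer confidence → public transit ridership → manufacturing output → small-business formation; to unemployment rate via interest rate → tax burden → unemployment rate).
Every other variable lacks a causal path to at least one of small-business formation and unemployment rate.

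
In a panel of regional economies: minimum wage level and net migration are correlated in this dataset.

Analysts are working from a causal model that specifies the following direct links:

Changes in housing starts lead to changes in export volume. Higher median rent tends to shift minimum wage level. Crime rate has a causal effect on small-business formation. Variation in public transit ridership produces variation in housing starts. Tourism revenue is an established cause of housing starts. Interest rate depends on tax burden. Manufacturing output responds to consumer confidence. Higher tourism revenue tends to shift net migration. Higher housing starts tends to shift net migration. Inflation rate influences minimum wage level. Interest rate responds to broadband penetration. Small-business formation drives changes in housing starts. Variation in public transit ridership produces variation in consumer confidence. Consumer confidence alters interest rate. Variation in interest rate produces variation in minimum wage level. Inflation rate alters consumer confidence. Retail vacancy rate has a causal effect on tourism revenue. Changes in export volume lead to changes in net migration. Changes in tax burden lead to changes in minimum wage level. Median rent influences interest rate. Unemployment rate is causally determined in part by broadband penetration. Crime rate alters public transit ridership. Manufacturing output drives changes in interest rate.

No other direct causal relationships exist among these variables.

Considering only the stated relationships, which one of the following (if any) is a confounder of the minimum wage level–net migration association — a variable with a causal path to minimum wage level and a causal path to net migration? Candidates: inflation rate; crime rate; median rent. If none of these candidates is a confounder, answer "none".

Crime rate causes minimum wage level (crime rate → public transit ridership → consumer confidence → interest rate → minimum wage level) and also causes net migration (crime rate → public transit ridership → housing starts → net migration); it is a common cause of both.
Each of the other candidates lacks a causal path to at least one of minimum wage level and net migration, so they do not confound the relationship.

crime rate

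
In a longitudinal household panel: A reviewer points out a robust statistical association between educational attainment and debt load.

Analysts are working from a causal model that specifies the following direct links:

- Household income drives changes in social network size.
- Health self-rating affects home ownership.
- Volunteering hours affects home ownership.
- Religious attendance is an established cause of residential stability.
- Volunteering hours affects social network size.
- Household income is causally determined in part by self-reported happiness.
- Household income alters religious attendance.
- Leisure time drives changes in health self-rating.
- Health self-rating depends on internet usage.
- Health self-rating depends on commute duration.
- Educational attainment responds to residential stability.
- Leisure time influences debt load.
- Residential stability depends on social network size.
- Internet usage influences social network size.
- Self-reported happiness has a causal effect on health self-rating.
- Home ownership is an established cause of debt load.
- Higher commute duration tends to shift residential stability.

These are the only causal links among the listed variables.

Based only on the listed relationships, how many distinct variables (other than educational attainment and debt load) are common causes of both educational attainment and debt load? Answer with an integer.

The common causes are: commute duration (to educational attainment via commute duration → residential stability → educational attainment; to debt load via commute duration → health self-rating → home ownership → debt load); internet usage (to educational attainment via internet usage → social network size → residential stability → educational attainment; to debt load via internet usage → health self-rating → home ownership → debt load); self-reported happiness (to educational attainment via self-reported happiness → household income → religious attendance → residential stability → educational attainment; to debt load via self-reported happiness → health self-rating → home ownership → debt load); volunteering hours (to educational attainment via volunteering hours → social network size → residential stability → educational attainment; to debt load via volunteering hours → home ownership → debt load).
Every other variable lacks a causal path to at least one of educational attainment and debt load.

4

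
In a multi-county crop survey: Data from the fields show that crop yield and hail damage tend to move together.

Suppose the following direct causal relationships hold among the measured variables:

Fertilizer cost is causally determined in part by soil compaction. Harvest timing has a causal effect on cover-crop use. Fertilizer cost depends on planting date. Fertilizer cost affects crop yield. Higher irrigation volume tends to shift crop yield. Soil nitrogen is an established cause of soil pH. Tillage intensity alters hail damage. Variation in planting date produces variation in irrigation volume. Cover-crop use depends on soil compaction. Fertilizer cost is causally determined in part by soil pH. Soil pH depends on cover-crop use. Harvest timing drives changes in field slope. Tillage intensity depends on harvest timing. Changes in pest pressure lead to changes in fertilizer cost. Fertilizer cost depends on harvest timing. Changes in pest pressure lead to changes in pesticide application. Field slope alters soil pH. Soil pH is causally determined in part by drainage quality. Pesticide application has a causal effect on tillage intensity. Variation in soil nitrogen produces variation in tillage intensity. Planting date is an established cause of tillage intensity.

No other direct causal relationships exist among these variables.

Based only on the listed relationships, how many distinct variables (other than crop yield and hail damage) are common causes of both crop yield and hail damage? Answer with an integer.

The common causes are: harvest timing (to crop yield via harvest timing → fertilizer cost → crop yield; to hail damage via harvest timing → tillage intensity → hail damage); pest pressure (to crop yield via pest pressure → fertilizer cost → crop yield; to hail damage via pest pressure → pesticide application → tillage intensity → hail damage); planting date (to crop yield via planting date → fertilizer cost → crop yield; to hail damage via planting date → tillage intensity → hail damage); soil nitrogen (to crop yield via soil nitrogen → soil pH → fertilizer cost → crop yield; to hail damage via soil nitrogen → tillage intensity → hail damage).
Every other variable lacks a causal path to at least one of crop yield and hail damage.

4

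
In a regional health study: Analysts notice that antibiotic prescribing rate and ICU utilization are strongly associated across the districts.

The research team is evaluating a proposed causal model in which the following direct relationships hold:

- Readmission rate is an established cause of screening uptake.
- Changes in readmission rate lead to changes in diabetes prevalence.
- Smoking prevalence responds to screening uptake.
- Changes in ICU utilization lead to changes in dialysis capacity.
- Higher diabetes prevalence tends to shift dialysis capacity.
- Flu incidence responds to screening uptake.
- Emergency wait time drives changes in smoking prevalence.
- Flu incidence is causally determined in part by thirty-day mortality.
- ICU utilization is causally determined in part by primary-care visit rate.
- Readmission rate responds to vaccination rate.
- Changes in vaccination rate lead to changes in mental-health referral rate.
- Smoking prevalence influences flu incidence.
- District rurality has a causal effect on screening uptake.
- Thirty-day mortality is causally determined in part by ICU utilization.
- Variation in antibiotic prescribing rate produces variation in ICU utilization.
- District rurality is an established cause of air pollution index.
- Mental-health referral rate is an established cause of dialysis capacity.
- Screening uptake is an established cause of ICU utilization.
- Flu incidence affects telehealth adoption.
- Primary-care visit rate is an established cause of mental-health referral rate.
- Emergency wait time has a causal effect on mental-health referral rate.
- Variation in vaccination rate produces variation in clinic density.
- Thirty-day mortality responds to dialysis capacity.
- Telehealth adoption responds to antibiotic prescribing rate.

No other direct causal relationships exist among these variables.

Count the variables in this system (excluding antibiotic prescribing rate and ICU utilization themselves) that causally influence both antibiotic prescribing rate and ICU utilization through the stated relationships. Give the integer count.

0

No listed variable has a causal path to both antibiotic prescribing rate and ICU utilization, so there are no common causes.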